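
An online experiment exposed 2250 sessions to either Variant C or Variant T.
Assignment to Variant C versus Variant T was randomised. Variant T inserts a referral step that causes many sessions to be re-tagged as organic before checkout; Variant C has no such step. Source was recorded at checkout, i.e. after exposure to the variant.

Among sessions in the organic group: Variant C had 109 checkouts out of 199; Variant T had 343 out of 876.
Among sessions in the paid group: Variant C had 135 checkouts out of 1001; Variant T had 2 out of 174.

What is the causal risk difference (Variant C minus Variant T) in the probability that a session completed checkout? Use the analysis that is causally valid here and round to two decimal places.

-0.13

Because the variant influences traffic source, traffic source is a post-treatment mediator, not a confounder. Stratifying on it would bias the estimate; the causal effect is the crude pooled difference.
The causal difference is the pooled difference: 0.203 − 0.329 = -0.125.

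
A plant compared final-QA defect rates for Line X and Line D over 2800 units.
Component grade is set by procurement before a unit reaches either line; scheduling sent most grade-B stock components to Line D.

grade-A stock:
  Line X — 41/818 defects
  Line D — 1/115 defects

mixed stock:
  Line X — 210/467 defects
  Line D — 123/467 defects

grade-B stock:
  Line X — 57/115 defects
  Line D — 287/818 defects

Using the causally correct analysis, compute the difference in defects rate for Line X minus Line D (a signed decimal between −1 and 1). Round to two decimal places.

+0.12

Line D is lower inside every component grade stratum but Line X is lower in aggregate. Whether to stratify depends on how component grade relates to the line.
Nothing the line does changes component grade; the imbalance is an allocation artefact. With component grade also predicting the outcome, the pooled figure is confounded, and the within-stratum comparison is the causal one.
Adjusting over the population distribution of component grade: 0.333·(0.050−0.009) + 0.334·(0.450−0.263) + 0.333·(0.496−0.351) = +0.124.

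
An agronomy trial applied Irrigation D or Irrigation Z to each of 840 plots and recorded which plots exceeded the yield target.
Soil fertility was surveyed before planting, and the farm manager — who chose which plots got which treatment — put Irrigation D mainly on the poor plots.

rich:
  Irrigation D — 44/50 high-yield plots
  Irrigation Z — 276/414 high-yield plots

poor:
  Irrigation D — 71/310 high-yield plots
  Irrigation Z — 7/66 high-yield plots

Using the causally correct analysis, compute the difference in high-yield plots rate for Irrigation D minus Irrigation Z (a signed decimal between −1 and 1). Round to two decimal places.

The imbalance in soil fertility arose from how plots were allocated, not from anything the irrigation did; and soil fertility independently affects the outcome. The pooled gap is confounded — condition on soil fertility.
Adjusting over the population distribution of soil fertility: 0.552·(0.880−0.667) + 0.448·(0.229−0.106) = +0.173.

+0.17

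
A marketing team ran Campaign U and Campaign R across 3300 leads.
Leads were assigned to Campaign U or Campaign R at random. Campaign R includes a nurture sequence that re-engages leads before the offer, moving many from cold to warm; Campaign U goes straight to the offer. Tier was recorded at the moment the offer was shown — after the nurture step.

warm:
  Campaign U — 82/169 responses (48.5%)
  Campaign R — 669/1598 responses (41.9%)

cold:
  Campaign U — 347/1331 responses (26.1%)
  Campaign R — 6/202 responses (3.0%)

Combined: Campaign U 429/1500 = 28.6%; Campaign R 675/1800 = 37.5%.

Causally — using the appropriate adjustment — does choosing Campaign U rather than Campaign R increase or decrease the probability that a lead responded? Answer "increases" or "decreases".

decreases

Because the campaign influences engagement tier, engagement tier is a post-treatment mediator, not a confounder. Stratifying on it would bias the estimate; the causal effect is the crude pooled difference.
Pooled: Campaign U 28.6% vs Campaign R 37.5%; Campaign R is higher overall.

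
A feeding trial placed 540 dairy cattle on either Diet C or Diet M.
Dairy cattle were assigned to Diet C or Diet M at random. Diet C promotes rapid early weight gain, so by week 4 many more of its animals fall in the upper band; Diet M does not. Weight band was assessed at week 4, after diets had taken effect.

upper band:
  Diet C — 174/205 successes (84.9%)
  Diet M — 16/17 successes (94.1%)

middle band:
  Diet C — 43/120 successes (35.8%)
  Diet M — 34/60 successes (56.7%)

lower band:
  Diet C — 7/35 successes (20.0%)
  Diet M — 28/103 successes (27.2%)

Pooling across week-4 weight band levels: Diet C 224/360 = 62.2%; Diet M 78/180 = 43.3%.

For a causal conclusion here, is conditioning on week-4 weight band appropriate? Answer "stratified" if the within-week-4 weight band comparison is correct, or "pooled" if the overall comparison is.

Week-4 weight band is downstream of the diet. One should not condition on a consequence of treatment, so the overall rates are the right comparison.
Pooled: Diet C 62.2% vs Diet M 43.3%; Diet C is higher overall.

pooled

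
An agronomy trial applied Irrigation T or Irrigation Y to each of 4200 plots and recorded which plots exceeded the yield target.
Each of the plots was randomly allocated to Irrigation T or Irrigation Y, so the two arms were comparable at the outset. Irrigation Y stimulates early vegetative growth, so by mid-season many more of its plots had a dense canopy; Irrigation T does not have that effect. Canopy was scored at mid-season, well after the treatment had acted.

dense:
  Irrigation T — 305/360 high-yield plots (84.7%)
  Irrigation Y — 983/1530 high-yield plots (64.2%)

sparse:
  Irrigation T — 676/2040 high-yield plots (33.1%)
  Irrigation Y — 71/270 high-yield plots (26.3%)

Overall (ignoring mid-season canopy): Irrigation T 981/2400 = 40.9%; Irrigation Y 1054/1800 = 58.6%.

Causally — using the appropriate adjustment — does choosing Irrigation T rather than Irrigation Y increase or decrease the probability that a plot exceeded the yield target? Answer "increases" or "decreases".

decreases

Because the irrigation influences mid-season canopy, mid-season canopy is a post-treatment mediator, not a confounder. Stratifying on it would bias the estimate; the causal effect is the crude pooled difference.
Pooled: Irrigation T 40.9% vs Irrigation Y 58.6%; Irrigation Y is higher overall.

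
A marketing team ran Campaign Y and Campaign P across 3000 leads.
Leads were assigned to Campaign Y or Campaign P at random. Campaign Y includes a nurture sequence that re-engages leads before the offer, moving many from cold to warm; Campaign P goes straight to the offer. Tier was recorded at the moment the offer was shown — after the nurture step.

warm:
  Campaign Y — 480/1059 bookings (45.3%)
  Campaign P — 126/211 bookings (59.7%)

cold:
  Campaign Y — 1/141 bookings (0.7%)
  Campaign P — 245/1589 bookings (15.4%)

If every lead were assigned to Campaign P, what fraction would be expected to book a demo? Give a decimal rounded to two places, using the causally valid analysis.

Because the campaign influences engagement tier, engagement tier is a post-treatment mediator, not a confounder. Stratifying on it would bias the estimate; the causal effect is the crude pooled difference.
So P(outcome | do(Campaign P)) is just the pooled rate for Campaign P: 371/1800 = 0.206.

0.21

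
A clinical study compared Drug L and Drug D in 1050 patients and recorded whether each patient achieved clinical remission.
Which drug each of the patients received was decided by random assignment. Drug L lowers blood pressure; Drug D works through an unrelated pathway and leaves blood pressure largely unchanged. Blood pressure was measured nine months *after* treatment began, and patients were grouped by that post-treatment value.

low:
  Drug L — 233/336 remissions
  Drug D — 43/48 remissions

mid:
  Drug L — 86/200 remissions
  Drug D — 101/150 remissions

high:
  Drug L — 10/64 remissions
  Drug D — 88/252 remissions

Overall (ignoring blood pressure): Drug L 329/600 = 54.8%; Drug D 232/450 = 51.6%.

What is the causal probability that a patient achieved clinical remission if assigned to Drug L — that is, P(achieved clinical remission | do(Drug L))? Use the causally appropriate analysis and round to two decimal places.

Blood pressure here is a post-treatment variable shaped by the drug; conditioning on it would introduce bias rather than remove it. The overall comparison is the causal one.
So P(outcome | do(Drug L)) is just the pooled rate for Drug L: 329/600 = 0.548.

0.55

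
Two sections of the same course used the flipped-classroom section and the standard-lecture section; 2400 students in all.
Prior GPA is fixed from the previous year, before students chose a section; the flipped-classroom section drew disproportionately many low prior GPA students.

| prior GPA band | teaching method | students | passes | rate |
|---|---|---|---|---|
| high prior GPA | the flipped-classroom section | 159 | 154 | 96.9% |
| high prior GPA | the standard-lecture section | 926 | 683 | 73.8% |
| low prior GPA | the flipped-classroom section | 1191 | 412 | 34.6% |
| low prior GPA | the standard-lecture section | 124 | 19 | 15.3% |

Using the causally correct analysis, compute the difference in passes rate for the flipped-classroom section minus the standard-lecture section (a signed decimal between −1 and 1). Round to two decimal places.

The stratified and pooled comparisons disagree (the flipped-classroom section wins within each prior GPA band; the standard-lecture section wins overall), so the answer turns on the causal role of prior GPA band.
Here prior GPA band is a common cause — it drives both which teaching method a case falls under and the outcome. The crude comparison mixes populations; the stratum-specific rates are the causally relevant ones.
Adjusting over the population distribution of prior GPA band: 0.452·(0.969−0.738) + 0.548·(0.346−0.153) = +0.210.

+0.21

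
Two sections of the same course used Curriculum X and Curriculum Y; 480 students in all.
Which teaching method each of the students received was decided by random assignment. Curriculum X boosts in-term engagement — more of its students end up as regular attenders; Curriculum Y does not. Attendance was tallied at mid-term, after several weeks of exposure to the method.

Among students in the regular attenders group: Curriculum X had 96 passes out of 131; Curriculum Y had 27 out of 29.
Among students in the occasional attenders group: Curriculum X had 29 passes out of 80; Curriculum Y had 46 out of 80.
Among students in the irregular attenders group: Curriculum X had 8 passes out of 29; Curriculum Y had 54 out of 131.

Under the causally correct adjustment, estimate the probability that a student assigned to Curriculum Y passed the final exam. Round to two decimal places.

Curriculum Y is higher inside every mid-term attendance stratum but Curriculum X is higher in aggregate. Whether to stratify depends on how mid-term attendance relates to the teaching method.
Mid-term attendance is recorded after the teaching method and is itself shifted by it — it sits on the causal path from teaching method to outcome. Conditioning on a mediator would strip out part of the effect we want; the pooled comparison gives the total causal effect.
So P(outcome | do(Curriculum Y)) is just the pooled rate for Curriculum Y: 127/240 = 0.529.

0.53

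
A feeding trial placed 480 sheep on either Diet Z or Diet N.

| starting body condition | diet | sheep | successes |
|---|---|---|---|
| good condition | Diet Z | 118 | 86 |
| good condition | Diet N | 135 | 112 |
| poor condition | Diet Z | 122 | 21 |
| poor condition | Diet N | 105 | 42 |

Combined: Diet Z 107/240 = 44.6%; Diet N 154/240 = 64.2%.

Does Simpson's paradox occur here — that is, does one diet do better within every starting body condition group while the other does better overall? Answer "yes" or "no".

no

Within each starting body condition level (good condition 72.9% vs 83.0%; poor condition 17.2% vs 40.0%), Diet N has the higher rate every time. Pooled: 44.6% vs 64.2% — Diet N has the higher rate overall. They agree.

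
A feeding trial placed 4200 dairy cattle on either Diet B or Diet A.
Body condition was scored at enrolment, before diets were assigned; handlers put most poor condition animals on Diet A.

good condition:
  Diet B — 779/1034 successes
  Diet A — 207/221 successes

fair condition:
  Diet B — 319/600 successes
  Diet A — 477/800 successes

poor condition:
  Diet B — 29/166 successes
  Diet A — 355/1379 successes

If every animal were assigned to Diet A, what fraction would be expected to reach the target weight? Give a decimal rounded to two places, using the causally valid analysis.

0.57

The imbalance in starting body condition arose from how dairy cattle were allocated, not from anything the diet did; and starting body condition independently affects the outcome. The pooled gap is confounded — condition on starting body condition.
Standardising Diet A to the population starting body condition mix: 0.299·207/221 + 0.333·477/800 + 0.368·355/1379 = 0.573.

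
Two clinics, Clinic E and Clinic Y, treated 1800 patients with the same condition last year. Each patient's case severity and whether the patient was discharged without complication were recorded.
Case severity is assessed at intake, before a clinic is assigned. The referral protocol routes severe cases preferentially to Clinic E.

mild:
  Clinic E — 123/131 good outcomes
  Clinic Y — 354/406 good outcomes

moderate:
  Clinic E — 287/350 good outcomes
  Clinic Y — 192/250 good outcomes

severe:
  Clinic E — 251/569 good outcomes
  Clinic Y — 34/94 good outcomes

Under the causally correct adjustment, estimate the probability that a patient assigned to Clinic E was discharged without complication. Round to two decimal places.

0.72

The imbalance in case severity arose from how patients were allocated, not from anything the clinic did; and case severity independently affects the outcome. The pooled gap is confounded — condition on case severity.
Standardising Clinic E to the population case severity mix: 0.298·123/131 + 0.333·287/350 + 0.368·251/569 = 0.716.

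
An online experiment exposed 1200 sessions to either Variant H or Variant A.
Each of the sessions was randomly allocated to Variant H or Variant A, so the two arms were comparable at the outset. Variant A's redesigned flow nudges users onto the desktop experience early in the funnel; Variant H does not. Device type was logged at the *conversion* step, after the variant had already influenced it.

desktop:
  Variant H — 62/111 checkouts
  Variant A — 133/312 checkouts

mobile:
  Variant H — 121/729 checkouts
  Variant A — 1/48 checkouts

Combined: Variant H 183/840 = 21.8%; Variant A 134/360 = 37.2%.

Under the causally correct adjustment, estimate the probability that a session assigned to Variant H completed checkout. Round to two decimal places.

0.22

Variant H is higher inside every device type stratum but Variant A is higher in aggregate. Whether to stratify depends on how device type relates to the variant.
Device type lies on the pathway variant → device type → outcome, so adjusting for it blocks the indirect effect. For the total causal effect of variant, use the unadjusted pooled rates.
So P(outcome | do(Variant H)) is just the pooled rate for Variant H: 183/840 = 0.218.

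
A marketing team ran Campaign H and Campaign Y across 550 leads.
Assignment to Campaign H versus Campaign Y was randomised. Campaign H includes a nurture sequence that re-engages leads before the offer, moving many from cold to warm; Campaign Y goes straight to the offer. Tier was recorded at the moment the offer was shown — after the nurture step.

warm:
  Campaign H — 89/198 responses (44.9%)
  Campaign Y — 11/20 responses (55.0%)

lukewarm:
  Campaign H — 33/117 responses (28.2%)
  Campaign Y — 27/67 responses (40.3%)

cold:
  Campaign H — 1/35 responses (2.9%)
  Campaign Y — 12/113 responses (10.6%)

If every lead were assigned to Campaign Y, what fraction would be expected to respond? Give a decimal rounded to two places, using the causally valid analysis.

0.25

The stratified and pooled comparisons disagree (Campaign Y wins within each engagement tier; Campaign H wins overall), so the answer turns on the causal role of engagement tier.
Stratifying would compare campaigns among leads the campaigns themselves sorted into engagement tier groups — a form of selection on an intermediate. The unconditioned pooled rates give the total causal effect.
So P(outcome | do(Campaign Y)) is just the pooled rate for Campaign Y: 50/200 = 0.250.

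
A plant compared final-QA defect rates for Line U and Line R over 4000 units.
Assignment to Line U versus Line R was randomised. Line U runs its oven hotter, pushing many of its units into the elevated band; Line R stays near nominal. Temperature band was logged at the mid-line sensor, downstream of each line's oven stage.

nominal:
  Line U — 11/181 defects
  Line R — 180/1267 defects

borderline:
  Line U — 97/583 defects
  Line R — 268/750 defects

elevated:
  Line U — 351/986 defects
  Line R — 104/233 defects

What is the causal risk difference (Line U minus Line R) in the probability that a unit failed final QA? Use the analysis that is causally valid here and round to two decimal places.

Within every in-process temperature band level Line U has the lower rate, yet pooled Line R does — Simpson's reversal.
In-process temperature band is recorded after the line and is itself shifted by it — it sits on the causal path from line to outcome. Conditioning on a mediator would strip out part of the effect we want; the pooled comparison gives the total causal effect.
The causal difference is the pooled difference: 0.262 − 0.245 = +0.017.

+0.02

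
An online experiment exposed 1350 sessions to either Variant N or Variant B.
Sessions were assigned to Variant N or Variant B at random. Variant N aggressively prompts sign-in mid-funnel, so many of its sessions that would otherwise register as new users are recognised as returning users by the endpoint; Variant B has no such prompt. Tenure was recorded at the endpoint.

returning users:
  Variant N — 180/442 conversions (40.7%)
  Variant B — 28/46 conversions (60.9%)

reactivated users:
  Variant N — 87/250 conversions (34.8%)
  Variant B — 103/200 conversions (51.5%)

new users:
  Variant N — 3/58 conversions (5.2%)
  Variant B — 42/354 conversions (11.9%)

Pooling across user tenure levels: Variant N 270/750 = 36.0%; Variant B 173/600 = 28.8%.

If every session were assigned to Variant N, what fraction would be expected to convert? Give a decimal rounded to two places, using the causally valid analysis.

The user tenure-specific comparison favours Variant B throughout, but the pooled figures favour Variant N. The question is whether to condition on user tenure.
User tenure is recorded after the variant and is itself shifted by it — it sits on the causal path from variant to outcome. Conditioning on a mediator would strip out part of the effect we want; the pooled comparison gives the total causal effect.
So P(outcome | do(Variant N)) is just the pooled rate for Variant N: 270/750 = 0.360.

0.36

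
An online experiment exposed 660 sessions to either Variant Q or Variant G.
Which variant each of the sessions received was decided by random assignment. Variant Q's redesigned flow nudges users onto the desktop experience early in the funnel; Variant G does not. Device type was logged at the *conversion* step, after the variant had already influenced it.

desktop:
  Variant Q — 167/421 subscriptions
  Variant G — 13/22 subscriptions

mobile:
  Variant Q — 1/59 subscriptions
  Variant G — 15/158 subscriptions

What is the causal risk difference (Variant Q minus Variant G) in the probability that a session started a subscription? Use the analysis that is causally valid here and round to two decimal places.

+0.19

Stratifying would compare variants among sessions the variants themselves sorted into device type groups — a form of selection on an intermediate. The unconditioned pooled rates give the total causal effect.
The causal difference is the pooled difference: 0.350 − 0.156 = +0.194.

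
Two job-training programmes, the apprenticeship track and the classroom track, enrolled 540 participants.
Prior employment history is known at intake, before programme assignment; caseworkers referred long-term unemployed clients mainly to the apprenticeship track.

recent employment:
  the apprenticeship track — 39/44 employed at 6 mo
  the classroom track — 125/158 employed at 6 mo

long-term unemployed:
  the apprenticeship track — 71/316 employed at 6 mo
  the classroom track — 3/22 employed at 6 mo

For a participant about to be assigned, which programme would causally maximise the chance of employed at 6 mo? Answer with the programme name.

Prior employment history is set before the programme has any effect — it is not caused by the programme — and it independently drives the outcome. That makes it a confounder, so the causal comparison is within prior employment history levels.
Within each level — recent employment: 88.6% vs 79.1%; long-term unemployed: 22.5% vs 13.6% — the apprenticeship track is higher every time.

the apprenticeship track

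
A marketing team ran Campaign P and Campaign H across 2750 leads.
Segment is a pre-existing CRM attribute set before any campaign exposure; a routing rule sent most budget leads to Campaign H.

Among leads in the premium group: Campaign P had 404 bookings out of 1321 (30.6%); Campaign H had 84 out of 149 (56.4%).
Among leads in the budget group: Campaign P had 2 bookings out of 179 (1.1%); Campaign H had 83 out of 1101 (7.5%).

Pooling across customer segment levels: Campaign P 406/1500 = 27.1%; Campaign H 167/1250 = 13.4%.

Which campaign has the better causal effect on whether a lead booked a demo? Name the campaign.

Campaign H

The customer segment-specific comparison favours Campaign H throughout, but the pooled figures favour Campaign P. The question is whether to condition on customer segment.
Customer segment is set before the campaign has any effect — it is not caused by the campaign — and it independently drives the outcome. That makes it a confounder, so the causal comparison is within customer segment levels.
Within each level — premium: 30.6% vs 56.4%; budget: 1.1% vs 7.5% — Campaign H is higher every time.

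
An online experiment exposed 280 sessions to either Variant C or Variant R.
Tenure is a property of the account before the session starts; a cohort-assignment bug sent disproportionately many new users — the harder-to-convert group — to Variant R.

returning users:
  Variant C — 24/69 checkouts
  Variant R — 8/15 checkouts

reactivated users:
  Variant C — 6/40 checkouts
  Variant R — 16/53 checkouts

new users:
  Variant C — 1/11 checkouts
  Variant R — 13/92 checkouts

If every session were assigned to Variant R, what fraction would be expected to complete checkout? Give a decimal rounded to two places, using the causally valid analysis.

0.31

Within every user tenure level Variant R has the higher rate, yet pooled Variant C does — Simpson's reversal.
Since user tenure is a pre-existing factor (not a product of the variant) and it affects the outcome on its own, it is a confounder. The stratified rates, not the pooled rate, identify the causal effect.
Standardising Variant R to the population user tenure mix: 0.300·8/15 + 0.332·16/53 + 0.368·13/92 = 0.312.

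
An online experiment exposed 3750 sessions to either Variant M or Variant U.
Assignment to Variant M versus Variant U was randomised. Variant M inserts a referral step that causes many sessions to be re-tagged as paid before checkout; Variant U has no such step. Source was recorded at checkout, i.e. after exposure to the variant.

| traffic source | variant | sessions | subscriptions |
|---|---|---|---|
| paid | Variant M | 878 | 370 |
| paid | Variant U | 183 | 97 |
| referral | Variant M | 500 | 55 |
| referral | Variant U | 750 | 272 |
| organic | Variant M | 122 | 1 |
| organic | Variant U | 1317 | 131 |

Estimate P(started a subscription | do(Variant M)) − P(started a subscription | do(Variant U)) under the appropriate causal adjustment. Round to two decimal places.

Traffic source is downstream of the variant. One should not condition on a consequence of treatment, so the overall rates are the right comparison.
The causal difference is the pooled difference: 0.284 − 0.222 = +0.062.

+0.06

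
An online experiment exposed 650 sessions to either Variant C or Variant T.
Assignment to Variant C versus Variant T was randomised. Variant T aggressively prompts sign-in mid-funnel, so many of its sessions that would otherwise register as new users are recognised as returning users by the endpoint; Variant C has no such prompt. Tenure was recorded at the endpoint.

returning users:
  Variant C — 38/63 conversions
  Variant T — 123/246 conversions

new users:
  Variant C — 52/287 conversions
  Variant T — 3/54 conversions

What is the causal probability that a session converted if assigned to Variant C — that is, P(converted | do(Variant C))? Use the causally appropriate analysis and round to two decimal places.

0.26

Within every user tenure level Variant C has the higher rate, yet pooled Variant T does — Simpson's reversal.
User tenure here is a post-treatment variable shaped by the variant; conditioning on it would introduce bias rather than remove it. The overall comparison is the causal one.
So P(outcome | do(Variant C)) is just the pooled rate for Variant C: 90/350 = 0.257.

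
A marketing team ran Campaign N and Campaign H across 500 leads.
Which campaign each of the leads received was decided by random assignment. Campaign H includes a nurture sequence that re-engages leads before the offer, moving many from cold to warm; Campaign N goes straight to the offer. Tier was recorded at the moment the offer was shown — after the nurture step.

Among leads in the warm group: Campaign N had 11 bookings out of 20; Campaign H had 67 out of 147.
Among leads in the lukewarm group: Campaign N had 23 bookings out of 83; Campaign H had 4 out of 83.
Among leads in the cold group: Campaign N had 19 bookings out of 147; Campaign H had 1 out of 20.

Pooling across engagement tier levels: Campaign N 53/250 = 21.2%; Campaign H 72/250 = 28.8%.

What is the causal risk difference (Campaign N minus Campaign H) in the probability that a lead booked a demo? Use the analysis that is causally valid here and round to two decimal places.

The distribution of engagement tier is itself part of what the campaign does — it is an intermediate outcome. Holding it fixed would remove that part of the effect; the total effect is the pooled difference.
The causal difference is the pooled difference: 0.212 − 0.288 = -0.076.

-0.08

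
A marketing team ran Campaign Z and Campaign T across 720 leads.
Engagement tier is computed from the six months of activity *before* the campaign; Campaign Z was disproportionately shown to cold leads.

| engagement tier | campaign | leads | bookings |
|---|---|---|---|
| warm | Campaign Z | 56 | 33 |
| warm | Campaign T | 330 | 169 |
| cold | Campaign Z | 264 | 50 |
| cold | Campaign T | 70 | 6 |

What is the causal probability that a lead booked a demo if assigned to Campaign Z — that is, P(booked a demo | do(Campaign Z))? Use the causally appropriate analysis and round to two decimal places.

0.40

Engagement tier satisfies the back-door criterion: it is not a descendant of the campaign, and it blocks the spurious path from campaign to outcome. Adjusting for it (i.e., using the within-engagement tier rates) gives the causal effect.
Standardising Campaign Z to the population engagement tier mix: 0.536·33/56 + 0.464·50/264 = 0.404.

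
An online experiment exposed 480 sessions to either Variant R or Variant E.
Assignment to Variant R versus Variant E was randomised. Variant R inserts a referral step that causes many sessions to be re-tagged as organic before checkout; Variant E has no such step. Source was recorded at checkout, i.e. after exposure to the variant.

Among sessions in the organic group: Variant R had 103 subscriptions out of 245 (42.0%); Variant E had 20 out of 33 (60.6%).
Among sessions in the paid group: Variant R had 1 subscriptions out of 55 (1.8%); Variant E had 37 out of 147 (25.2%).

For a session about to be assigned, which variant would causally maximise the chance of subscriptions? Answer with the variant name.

Variant R

Within every traffic source level Variant E has the higher rate, yet pooled Variant R does — Simpson's reversal.
Traffic source here is a post-treatment variable shaped by the variant; conditioning on it would introduce bias rather than remove it. The overall comparison is the causal one.
Pooled: Variant R 34.7% vs Variant E 31.7%; Variant R is higher overall.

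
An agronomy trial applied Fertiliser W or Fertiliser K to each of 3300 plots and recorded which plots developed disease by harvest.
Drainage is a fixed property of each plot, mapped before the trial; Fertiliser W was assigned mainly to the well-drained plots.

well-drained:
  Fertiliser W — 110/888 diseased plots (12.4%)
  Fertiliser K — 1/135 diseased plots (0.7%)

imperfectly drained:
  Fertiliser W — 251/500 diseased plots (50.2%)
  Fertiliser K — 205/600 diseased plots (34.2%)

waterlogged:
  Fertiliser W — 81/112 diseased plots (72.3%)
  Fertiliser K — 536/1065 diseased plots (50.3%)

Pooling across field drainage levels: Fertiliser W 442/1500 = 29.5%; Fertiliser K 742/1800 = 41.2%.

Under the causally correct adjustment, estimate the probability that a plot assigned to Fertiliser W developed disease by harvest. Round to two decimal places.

Fertiliser K is lower inside every field drainage stratum but Fertiliser W is lower in aggregate. Whether to stratify depends on how field drainage relates to the fertiliser.
Nothing the fertiliser does changes field drainage; the imbalance is an allocation artefact. With field drainage also predicting the outcome, the pooled figure is confounded, and the within-stratum comparison is the causal one.
Standardising Fertiliser W to the population field drainage mix: 0.310·110/888 + 0.333·251/500 + 0.357·81/112 = 0.464.

0.46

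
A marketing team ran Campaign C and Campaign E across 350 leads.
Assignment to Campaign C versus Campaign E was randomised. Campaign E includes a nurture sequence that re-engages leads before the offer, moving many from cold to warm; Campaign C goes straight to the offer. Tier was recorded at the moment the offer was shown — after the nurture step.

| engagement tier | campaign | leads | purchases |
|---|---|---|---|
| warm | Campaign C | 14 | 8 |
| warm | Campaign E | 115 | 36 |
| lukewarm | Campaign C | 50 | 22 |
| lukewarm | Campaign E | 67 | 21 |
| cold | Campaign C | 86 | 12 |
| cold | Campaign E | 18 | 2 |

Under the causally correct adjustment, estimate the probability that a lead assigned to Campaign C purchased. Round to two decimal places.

Engagement tier is downstream of the campaign. One should not condition on a consequence of treatment, so the overall rates are the right comparison.
So P(outcome | do(Campaign C)) is just the pooled rate for Campaign C: 42/150 = 0.280.

0.28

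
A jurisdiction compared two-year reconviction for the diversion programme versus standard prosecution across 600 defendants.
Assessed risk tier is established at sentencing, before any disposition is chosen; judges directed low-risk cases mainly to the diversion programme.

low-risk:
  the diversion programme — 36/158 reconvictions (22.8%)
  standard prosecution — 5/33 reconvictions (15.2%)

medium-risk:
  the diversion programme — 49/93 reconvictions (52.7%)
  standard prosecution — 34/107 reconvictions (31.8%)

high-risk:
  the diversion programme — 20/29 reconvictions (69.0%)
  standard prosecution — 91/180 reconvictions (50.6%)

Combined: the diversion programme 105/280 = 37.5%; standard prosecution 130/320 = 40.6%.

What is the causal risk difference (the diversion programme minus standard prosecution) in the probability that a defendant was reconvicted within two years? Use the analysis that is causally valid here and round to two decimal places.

The stratified and pooled comparisons disagree (standard prosecution wins within each assessed risk tier; the diversion programme wins overall), so the answer turns on the causal role of assessed risk tier.
Nothing the disposition does changes assessed risk tier; the imbalance is an allocation artefact. With assessed risk tier also predicting the outcome, the pooled figure is confounded, and the within-stratum comparison is the causal one.
Adjusting over the population distribution of assessed risk tier: 0.318·(0.228−0.152) + 0.333·(0.527−0.318) + 0.348·(0.690−0.506) = +0.158.

+0.16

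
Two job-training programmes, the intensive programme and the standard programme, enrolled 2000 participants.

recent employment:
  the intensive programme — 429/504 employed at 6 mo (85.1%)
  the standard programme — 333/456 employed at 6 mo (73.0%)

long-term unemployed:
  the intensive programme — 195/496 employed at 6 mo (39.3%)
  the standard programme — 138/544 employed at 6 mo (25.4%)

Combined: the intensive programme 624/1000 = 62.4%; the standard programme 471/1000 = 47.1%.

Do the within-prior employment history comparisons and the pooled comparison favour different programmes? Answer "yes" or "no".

no

Within each prior employment history level (recent employment 85.1% vs 73.0%; long-term unemployed 39.3% vs 25.4%), the intensive programme has the higher rate every time. Pooled: 62.4% vs 47.1% — the intensive programme has the higher rate overall. They agree.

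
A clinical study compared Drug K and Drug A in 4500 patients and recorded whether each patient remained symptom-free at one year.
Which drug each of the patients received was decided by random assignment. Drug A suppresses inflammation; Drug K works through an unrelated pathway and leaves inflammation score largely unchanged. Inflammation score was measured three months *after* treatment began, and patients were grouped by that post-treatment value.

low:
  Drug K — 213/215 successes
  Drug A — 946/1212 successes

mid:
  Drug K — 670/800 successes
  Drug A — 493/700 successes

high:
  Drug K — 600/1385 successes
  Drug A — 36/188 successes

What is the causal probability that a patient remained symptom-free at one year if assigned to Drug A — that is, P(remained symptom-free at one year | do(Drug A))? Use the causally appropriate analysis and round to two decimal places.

Within every inflammation score level Drug K has the higher rate, yet pooled Drug A does — Simpson's reversal.
The distribution of inflammation score is itself part of what the drug does — it is an intermediate outcome. Holding it fixed would remove that part of the effect; the total effect is the pooled difference.
So P(outcome | do(Drug A)) is just the pooled rate for Drug A: 1475/2100 = 0.702.

0.70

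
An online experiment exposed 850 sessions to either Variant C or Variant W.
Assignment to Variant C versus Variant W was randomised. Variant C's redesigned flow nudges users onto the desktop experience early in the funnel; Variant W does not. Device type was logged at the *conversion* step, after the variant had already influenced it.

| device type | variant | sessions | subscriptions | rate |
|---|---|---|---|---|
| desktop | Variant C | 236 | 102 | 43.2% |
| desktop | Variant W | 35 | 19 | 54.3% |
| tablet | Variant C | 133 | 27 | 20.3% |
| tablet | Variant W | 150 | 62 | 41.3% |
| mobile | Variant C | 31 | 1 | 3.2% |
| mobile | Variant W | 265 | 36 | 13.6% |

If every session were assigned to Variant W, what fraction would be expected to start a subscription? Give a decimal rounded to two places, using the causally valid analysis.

0.26

Stratifying would compare variants among sessions the variants themselves sorted into device type groups — a form of selection on an intermediate. The unconditioned pooled rates give the total causal effect.
So P(outcome | do(Variant W)) is just the pooled rate for Variant W: 117/450 = 0.260.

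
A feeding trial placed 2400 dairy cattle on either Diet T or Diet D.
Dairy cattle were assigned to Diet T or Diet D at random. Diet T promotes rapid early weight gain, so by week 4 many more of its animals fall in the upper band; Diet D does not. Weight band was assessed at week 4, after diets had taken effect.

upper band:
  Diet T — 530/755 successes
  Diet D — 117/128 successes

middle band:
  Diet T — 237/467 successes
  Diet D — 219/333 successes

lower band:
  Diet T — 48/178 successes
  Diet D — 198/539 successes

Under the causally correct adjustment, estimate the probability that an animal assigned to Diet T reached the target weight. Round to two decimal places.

0.58

Week-4 weight band is recorded after the diet and is itself shifted by it — it sits on the causal path from diet to outcome. Conditioning on a mediator would strip out part of the effect we want; the pooled comparison gives the total causal effect.
So P(outcome | do(Diet T)) is just the pooled rate for Diet T: 815/1400 = 0.582.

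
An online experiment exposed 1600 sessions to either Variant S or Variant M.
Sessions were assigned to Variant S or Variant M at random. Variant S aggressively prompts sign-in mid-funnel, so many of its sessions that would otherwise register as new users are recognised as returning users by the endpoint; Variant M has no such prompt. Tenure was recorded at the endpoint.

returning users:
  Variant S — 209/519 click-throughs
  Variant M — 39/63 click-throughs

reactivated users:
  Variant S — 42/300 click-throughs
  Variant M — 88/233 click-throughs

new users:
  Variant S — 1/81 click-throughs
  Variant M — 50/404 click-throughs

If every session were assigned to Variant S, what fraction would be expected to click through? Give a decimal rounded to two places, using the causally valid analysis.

User tenure is recorded after the variant and is itself shifted by it — it sits on the causal path from variant to outcome. Conditioning on a mediator would strip out part of the effect we want; the pooled comparison gives the total causal effect.
So P(outcome | do(Variant S)) is just the pooled rate for Variant S: 252/900 = 0.280.

0.28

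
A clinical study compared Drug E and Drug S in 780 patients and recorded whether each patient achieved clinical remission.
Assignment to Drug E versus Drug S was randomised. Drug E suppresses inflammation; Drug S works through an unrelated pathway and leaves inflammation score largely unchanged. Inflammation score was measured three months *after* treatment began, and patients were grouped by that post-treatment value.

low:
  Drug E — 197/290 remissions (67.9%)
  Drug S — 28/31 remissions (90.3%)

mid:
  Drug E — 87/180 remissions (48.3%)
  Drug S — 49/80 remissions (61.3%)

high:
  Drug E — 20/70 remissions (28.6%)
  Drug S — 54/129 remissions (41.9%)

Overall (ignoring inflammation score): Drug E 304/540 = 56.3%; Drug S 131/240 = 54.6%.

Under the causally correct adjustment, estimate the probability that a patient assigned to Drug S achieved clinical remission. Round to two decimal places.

Within every inflammation score level Drug S has the higher rate, yet pooled Drug E does — Simpson's reversal.
The distribution of inflammation score is itself part of what the drug does — it is an intermediate outcome. Holding it fixed would remove that part of the effect; the total effect is the pooled difference.
So P(outcome | do(Drug S)) is just the pooled rate for Drug S: 131/240 = 0.546.

0.55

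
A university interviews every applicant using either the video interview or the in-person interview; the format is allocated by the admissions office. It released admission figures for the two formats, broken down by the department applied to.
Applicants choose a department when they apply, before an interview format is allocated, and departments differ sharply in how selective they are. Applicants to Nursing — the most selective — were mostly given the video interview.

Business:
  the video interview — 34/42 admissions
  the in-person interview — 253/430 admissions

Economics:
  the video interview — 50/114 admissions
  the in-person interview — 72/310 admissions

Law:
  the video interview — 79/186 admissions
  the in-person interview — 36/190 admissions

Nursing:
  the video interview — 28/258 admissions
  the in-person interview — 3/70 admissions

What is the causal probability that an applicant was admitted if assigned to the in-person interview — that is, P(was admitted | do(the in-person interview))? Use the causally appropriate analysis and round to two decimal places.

Since department is a pre-existing factor (not a product of the interview format) and it affects the outcome on its own, it is a confounder. The stratified rates, not the pooled rate, identify the causal effect.
Standardising the in-person interview to the population department mix: 0.295·253/430 + 0.265·72/310 + 0.235·36/190 + 0.205·3/70 = 0.288.

0.29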